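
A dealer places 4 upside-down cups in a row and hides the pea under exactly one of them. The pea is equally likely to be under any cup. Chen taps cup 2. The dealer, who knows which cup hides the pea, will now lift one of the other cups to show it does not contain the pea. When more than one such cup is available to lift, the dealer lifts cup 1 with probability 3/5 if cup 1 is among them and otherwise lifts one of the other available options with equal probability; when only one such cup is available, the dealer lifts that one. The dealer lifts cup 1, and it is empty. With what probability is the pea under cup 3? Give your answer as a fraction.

Consider each possible location of the pea in turn.
If it is under cup 1 (prior 1/4): the dealer opened cup 1, so this case is ruled out; weight (1/4)·0 = 0.
If it is under any of cups 2, 3, and 4 (prior 1/4 each): cup 1 is available, opened with probability 3/5; weight (1/4)·(3/5) = 3/20 each.
The weights sum to 9/20.
So P(the pea under cup 3 | the dealer opened cup 1) = (3/20) / (9/20) = 1/3.

1/3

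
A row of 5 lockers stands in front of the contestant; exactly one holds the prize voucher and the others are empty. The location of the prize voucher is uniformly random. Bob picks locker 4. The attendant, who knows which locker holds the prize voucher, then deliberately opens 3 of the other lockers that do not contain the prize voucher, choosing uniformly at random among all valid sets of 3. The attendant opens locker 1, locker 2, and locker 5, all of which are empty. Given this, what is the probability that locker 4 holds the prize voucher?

Consider each possible location of the prize voucher in turn.
If it is in any of lockers 1, 2, and 5 (prior 1/5 each): that locker was opened and seen not to hold the prize — ruled out; weight (1/5)·0 = 0 each.
If it is in locker 3 (prior 1/5): the attendant has no choice, probability 1; weight (1/5)·1 = 1/5.
If it is in locker 4 (prior 1/5): the attendant has 4 equally likely choices, so probability 1/4; weight (1/5)·(1/4) = 1/20.
The weights sum to 1/4.
So P(the prize voucher in locker 4 | the attendant opened locker 1, locker 2, and locker 5) = (1/20) / (1/4) = 1/5.

1/5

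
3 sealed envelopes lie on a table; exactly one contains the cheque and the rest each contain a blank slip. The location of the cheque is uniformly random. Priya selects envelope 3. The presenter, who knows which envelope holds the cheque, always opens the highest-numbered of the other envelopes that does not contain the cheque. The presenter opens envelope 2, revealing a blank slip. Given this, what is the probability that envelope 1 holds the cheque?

1/2

Apply Bayes' rule, conditioning on where the cheque actually is.
If it is in either of envelopes 1 and 3 (prior 1/3 each): envelope 2 is the highest-numbered option available, probability 1; weight (1/3)·1 = 1/3 each.
If it is in envelope 2 (prior 1/3): the presenter opened envelope 2, so this case is ruled out; weight (1/3)·0 = 0.
The weights sum to 2/3.
So P(the cheque in envelope 1 | the presenter opened envelope 2) = (1/3) / (2/3) = 1/2.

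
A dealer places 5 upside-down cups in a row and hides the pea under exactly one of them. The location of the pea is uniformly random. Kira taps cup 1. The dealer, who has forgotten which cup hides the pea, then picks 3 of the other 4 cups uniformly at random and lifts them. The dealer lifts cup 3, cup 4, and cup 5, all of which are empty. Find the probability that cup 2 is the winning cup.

Because the dealer chose which cups to lift without knowing where the pea is, the choice is independent of the prize location. Learning that none of the 3 opened cups holds the pea simply rules out those 3 locations and leaves the remaining 2 cups still equally likely by symmetry.
So P(the pea under cup 2) = 1/2.

1/2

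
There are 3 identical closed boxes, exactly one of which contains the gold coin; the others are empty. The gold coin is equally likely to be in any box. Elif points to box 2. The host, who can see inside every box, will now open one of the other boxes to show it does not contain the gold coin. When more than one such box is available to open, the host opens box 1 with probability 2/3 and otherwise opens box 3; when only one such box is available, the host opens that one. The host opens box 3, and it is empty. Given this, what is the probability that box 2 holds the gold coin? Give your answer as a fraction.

Condition on the true location of the gold coin.
If it is in box 1 (prior 1/3): only box 3 is available, probability 1; weight (1/3)·1 = 1/3.
If it is in box 2 (prior 1/3): box 1 is available but not opened, probability 1/3; weight (1/3)·(1/3) = 1/9.
If it is in box 3 (prior 1/3): the host opened box 3, so this case is ruled out; weight (1/3)·0 = 0.
The weights sum to 4/9.
So P(the gold coin in box 2 | the host opened box 3) = (1/9) / (4/9) = 1/4.

1/4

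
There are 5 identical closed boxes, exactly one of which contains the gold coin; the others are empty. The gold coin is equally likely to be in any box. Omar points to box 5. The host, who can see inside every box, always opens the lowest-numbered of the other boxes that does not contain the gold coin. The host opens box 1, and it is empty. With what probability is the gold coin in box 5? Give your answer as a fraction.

Consider each possible location of the gold coin in turn.
If it is in box 1 (prior 1/5): the host opened box 1, so this case is ruled out; weight (1/5)·0 = 0.
If it is in any of boxes 2, 3, 4, and 5 (prior 1/5 each): box 1 is the lowest-numbered option available, probability 1; weight (1/5)·1 = 1/5 each.
The weights sum to 4/5.
So P(the gold coin in box 5 | the host opened box 1) = (1/5) / (4/5) = 1/4.

1/4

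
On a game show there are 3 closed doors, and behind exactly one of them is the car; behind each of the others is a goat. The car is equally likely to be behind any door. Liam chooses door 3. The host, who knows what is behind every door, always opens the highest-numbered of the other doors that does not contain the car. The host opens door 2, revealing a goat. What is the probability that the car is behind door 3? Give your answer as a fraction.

Apply Bayes' rule, conditioning on where the car actually is.
If it is behind either of doors 1 and 3 (prior 1/3 each): door 2 is the highest-numbered option available, probability 1; weight (1/3)·1 = 1/3 each.
If it is behind door 2 (prior 1/3): the host opened door 2, so this case is ruled out; weight (1/3)·0 = 0.
The weights sum to 2/3.
So P(the car behind door 3 | the host opened door 2) = (1/3) / (2/3) = 1/2.

1/2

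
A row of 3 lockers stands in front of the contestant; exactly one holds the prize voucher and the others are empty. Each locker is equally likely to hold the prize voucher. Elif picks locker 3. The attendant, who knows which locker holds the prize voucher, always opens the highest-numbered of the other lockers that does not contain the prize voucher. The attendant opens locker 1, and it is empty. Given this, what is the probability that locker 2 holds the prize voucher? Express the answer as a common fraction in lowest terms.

1

Consider each possible location of the prize voucher in turn.
If it is in locker 1 (prior 1/3): the attendant opened locker 1, so this case is ruled out; weight (1/3)·0 = 0.
If it is in locker 2 (prior 1/3): locker 1 is the highest-numbered option available, probability 1; weight (1/3)·1 = 1/3.
If it is in locker 3 (prior 1/3): the attendant would have opened locker 2 instead, probability 0; weight (1/3)·0 = 0.
The weights sum to 1/3.
So P(the prize voucher in locker 2 | the attendant opened locker 1) = (1/3) / (1/3) = 1.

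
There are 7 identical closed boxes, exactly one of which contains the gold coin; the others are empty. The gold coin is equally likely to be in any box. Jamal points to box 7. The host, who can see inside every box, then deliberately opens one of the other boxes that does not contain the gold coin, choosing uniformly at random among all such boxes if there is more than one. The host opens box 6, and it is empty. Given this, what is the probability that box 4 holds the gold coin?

Apply Bayes' rule, conditioning on where the gold coin actually is.
If it is in any of boxes 1, 2, 3, 4, and 5 (prior 1/7 each): the host has 5 equally likely choices, so probability 1/5; weight (1/7)·(1/5) = 1/35 each.
If it is in box 6 (prior 1/7): the host opened box 6, so this case is ruled out; weight (1/7)·0 = 0.
If it is in box 7 (prior 1/7): the host has 6 equally likely choices, so probability 1/6; weight (1/7)·(1/6) = 1/42.
The weights sum to 1/6.
So P(the gold coin in box 4 | the host opened box 6) = (1/35) / (1/6) = 6/35.

6/35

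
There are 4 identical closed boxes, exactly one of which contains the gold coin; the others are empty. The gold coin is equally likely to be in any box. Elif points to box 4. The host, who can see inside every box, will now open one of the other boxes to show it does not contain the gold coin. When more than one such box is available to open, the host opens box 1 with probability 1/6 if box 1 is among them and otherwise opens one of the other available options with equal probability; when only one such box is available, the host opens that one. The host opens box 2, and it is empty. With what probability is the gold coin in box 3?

10/21

Condition on the true location of the gold coin.
If it is in box 1 (prior 1/4): box 1 holds the prize so is unavailable; the host chooses uniformly among the 2 others, probability 1/2; weight (1/4)·(1/2) = 1/8.
If it is in box 2 (prior 1/4): the host opened box 2, so this case is ruled out; weight (1/4)·0 = 0.
If it is in box 3 (prior 1/4): box 1 is available but not opened, probability 5/6; weight (1/4)·(5/6) = 5/24.
If it is in box 4 (prior 1/4): box 1 is available but not opened; box 2 gets probability (1 − 1/6)/2 = 5/12; weight (1/4)·(5/12) = 5/48.
The weights sum to 7/16.
So P(the gold coin in box 3 | the host opened box 2) = (5/24) / (7/16) = 10/21.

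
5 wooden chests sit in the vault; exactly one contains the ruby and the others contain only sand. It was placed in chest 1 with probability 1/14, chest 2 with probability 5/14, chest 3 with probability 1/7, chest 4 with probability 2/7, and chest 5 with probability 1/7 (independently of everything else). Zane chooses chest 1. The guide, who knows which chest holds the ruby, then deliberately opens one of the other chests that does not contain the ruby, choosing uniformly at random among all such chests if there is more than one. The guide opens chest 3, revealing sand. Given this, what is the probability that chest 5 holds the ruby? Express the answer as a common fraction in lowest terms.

Consider each possible location of the ruby in turn.
If it is in chest 1 (prior 1/14): the guide has 4 equally likely choices, so probability 1/4; weight (1/14)·(1/4) = 1/56.
If it is in chest 2 (prior 5/14): the guide has 3 equally likely choices, so probability 1/3; weight (5/14)·(1/3) = 5/42.
If it is in chest 3 (prior 1/7): the guide opened chest 3, so this case is ruled out; weight (1/7)·0 = 0.
If it is in chest 4 (prior 2/7): the guide has 3 equally likely choices, so probability 1/3; weight (2/7)·(1/3) = 2/21.
If it is in chest 5 (prior 1/7): the guide has 3 equally likely choices, so probability 1/3; weight (1/7)·(1/3) = 1/21.
The weights sum to 47/168.
So P(the ruby in chest 5 | the guide opened chest 3) = (1/21) / (47/168) = 8/47.

8/47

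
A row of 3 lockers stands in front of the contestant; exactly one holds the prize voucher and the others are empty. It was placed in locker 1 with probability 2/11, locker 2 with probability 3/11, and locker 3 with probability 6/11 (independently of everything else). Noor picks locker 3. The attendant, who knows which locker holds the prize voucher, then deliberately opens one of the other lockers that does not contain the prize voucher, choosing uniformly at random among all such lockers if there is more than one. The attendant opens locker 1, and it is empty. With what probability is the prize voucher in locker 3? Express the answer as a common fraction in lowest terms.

Condition on the true location of the prize voucher.
If it is in locker 1 (prior 2/11): the attendant opened locker 1, so this case is ruled out; weight (2/11)·0 = 0.
If it is in locker 2 (prior 3/11): the attendant has no choice, probability 1; weight (3/11)·1 = 3/11.
If it is in locker 3 (prior 6/11): the attendant has 2 equally likely choices, so probability 1/2; weight (6/11)·(1/2) = 3/11.
The weights sum to 6/11.
So P(the prize voucher in locker 3 | the attendant opened locker 1) = (3/11) / (6/11) = 1/2.

1/2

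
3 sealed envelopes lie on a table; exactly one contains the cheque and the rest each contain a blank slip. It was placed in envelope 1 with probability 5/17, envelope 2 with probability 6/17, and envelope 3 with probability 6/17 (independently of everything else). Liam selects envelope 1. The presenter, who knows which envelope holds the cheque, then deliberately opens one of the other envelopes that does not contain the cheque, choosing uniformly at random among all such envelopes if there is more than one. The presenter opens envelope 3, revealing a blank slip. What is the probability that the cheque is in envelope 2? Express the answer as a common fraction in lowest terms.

12/17

Apply Bayes' rule, conditioning on where the cheque actually is.
If it is in envelope 1 (prior 5/17): the presenter has 2 equally likely choices, so probability 1/2; weight (5/17)·(1/2) = 5/34.
If it is in envelope 2 (prior 6/17): the presenter has no choice, probability 1; weight (6/17)·1 = 6/17.
If it is in envelope 3 (prior 6/17): the presenter opened envelope 3, so this case is ruled out; weight (6/17)·0 = 0.
The weights sum to 1/2.
So P(the cheque in envelope 2 | the presenter opened envelope 3) = (6/17) / (1/2) = 12/17.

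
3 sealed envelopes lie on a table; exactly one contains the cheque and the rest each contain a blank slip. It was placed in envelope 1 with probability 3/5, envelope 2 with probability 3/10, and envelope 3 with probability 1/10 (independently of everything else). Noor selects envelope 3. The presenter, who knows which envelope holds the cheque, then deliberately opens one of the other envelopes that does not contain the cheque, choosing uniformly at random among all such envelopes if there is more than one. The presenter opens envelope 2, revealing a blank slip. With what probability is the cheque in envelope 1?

12/13

Consider each possible location of the cheque in turn.
If it is in envelope 1 (prior 3/5): the presenter has no choice, probability 1; weight (3/5)·1 = 3/5.
If it is in envelope 2 (prior 3/10): the presenter opened envelope 2, so this case is ruled out; weight (3/10)·0 = 0.
If it is in envelope 3 (prior 1/10): the presenter has 2 equally likely choices, so probability 1/2; weight (1/10)·(1/2) = 1/20.
The weights sum to 13/20.
So P(the cheque in envelope 1 | the presenter opened envelope 2) = (3/5) / (13/20) = 12/13.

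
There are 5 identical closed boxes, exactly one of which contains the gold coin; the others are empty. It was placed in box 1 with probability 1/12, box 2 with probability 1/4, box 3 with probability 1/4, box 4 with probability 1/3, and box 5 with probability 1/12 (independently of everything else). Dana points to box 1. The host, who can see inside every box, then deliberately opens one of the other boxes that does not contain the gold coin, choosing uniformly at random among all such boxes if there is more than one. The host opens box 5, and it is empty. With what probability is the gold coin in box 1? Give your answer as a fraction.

3/43

Consider each possible location of the gold coin in turn.
If it is in box 1 (prior 1/12): the host has 4 equally likely choices, so probability 1/4; weight (1/12)·(1/4) = 1/48.
If it is in either of boxes 2 and 3 (prior 1/4 each): the host has 3 equally likely choices, so probability 1/3; weight (1/4)·(1/3) = 1/12 each.
If it is in box 4 (prior 1/3): the host has 3 equally likely choices, so probability 1/3; weight (1/3)·(1/3) = 1/9.
If it is in box 5 (prior 1/12): the host opened box 5, so this case is ruled out; weight (1/12)·0 = 0.
The weights sum to 43/144.
So P(the gold coin in box 1 | the host opened box 5) = (1/48) / (43/144) = 3/43.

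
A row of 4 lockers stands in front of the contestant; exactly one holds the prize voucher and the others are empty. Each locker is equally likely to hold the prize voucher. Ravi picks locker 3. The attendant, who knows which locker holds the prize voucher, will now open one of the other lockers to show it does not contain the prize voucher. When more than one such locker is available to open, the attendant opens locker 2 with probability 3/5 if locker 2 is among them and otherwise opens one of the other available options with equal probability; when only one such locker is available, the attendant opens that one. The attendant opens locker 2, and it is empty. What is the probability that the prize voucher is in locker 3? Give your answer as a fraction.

Consider each possible location of the prize voucher in turn.
If it is in any of lockers 1, 3, and 4 (prior 1/4 each): locker 2 is available, opened with probability 3/5; weight (1/4)·(3/5) = 3/20 each.
If it is in locker 2 (prior 1/4): the attendant opened locker 2, so this case is ruled out; weight (1/4)·0 = 0.
The weights sum to 9/20.
So P(the prize voucher in locker 3 | the attendant opened locker 2) = (3/20) / (9/20) = 1/3.

1/3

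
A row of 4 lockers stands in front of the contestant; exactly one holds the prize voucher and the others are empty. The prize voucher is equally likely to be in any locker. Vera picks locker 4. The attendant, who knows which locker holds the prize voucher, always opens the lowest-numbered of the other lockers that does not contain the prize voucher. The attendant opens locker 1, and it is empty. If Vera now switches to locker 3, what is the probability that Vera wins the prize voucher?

Condition on the true location of the prize voucher.
If it is in locker 1 (prior 1/4): the attendant opened locker 1, so this case is ruled out; weight (1/4)·0 = 0.
If it is in any of lockers 2, 3, and 4 (prior 1/4 each): locker 1 is the lowest-numbered option available, probability 1; weight (1/4)·1 = 1/4 each.
The weights sum to 3/4.
So P(the prize voucher in locker 3 | the attendant opened locker 1) = (1/4) / (3/4) = 1/3.

1/3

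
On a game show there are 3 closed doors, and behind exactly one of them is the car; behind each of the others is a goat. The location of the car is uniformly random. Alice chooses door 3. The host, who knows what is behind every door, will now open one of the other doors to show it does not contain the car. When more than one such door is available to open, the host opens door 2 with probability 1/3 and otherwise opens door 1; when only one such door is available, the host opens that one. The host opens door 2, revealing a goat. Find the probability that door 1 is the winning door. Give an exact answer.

3/4

Apply Bayes' rule, conditioning on where the car actually is.
If it is behind door 1 (prior 1/3): only door 2 is available, probability 1; weight (1/3)·1 = 1/3.
If it is behind door 2 (prior 1/3): the host opened door 2, so this case is ruled out; weight (1/3)·0 = 0.
If it is behind door 3 (prior 1/3): door 2 is available, opened with probability 1/3; weight (1/3)·(1/3) = 1/9.
The weights sum to 4/9.
So P(the car behind door 1 | the host opened door 2) = (1/3) / (4/9) = 3/4.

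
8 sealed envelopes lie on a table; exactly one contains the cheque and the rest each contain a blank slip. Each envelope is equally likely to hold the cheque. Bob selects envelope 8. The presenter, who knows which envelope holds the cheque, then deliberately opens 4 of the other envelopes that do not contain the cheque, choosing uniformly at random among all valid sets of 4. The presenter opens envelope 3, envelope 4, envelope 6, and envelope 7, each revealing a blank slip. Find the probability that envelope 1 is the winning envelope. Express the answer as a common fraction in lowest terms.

7/24

Apply Bayes' rule, conditioning on where the cheque actually is.
If it is in any of envelopes 1, 2, and 5 (prior 1/8 each): the presenter has 15 equally likely choices, so probability 1/15; weight (1/8)·(1/15) = 1/120 each.
If it is in any of envelopes 3, 4, 6, and 7 (prior 1/8 each): that envelope was opened and seen not to hold the prize — ruled out; weight (1/8)·0 = 0 each.
If it is in envelope 8 (prior 1/8): the presenter has 35 equally likely choices, so probability 1/35; weight (1/8)·(1/35) = 1/280.
The weights sum to 1/35.
So P(the cheque in envelope 1 | the presenter opened envelope 3, envelope 4, envelope 6, and envelope 7) = (1/120) / (1/35) = 7/24.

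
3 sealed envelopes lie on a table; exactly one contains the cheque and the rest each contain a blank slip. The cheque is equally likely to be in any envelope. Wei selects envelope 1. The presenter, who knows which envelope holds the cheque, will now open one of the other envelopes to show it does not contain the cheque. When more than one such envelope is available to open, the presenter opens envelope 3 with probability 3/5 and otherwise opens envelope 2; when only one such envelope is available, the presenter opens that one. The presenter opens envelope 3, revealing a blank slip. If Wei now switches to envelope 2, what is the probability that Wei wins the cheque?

Consider each possible location of the cheque in turn.
If it is in envelope 1 (prior 1/3): envelope 3 is available, opened with probability 3/5; weight (1/3)·(3/5) = 1/5.
If it is in envelope 2 (prior 1/3): only envelope 3 is available, probability 1; weight (1/3)·1 = 1/3.
If it is in envelope 3 (prior 1/3): the presenter opened envelope 3, so this case is ruled out; weight (1/3)·0 = 0.
The weights sum to 8/15.
So P(the cheque in envelope 2 | the presenter opened envelope 3) = (1/3) / (8/15) = 5/8.

5/8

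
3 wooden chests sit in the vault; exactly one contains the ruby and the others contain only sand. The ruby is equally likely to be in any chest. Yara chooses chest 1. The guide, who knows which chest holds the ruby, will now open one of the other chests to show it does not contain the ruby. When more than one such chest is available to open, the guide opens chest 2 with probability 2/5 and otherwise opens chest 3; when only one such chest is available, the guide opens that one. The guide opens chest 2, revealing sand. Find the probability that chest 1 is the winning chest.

Condition on the true location of the ruby.
If it is in chest 1 (prior 1/3): chest 2 is available, opened with probability 2/5; weight (1/3)·(2/5) = 2/15.
If it is in chest 2 (prior 1/3): the guide opened chest 2, so this case is ruled out; weight (1/3)·0 = 0.
If it is in chest 3 (prior 1/3): only chest 2 is available, probability 1; weight (1/3)·1 = 1/3.
The weights sum to 7/15.
So P(the ruby in chest 1 | the guide opened chest 2) = (2/15) / (7/15) = 2/7.

2/7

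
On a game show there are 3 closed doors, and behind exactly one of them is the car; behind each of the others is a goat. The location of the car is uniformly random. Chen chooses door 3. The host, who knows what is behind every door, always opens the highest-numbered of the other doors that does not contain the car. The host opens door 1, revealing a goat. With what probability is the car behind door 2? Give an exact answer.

Consider each possible location of the car in turn.
If it is behind door 1 (prior 1/3): the host opened door 1, so this case is ruled out; weight (1/3)·0 = 0.
If it is behind door 2 (prior 1/3): door 1 is the highest-numbered option available, probability 1; weight (1/3)·1 = 1/3.
If it is behind door 3 (prior 1/3): the host would have opened door 2 instead, probability 0; weight (1/3)·0 = 0.
The weights sum to 1/3.
So P(the car behind door 2 | the host opened door 1) = (1/3) / (1/3) = 1.

1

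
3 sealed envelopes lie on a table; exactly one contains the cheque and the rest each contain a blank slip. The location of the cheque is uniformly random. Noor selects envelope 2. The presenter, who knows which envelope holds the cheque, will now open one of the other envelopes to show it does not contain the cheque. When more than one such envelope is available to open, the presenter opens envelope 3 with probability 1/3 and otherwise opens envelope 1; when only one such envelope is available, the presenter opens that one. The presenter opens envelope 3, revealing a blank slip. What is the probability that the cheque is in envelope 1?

Apply Bayes' rule, conditioning on where the cheque actually is.
If it is in envelope 1 (prior 1/3): only envelope 3 is available, probability 1; weight (1/3)·1 = 1/3.
If it is in envelope 2 (prior 1/3): envelope 3 is available, opened with probability 1/3; weight (1/3)·(1/3) = 1/9.
If it is in envelope 3 (prior 1/3): the presenter opened envelope 3, so this case is ruled out; weight (1/3)·0 = 0.
The weights sum to 4/9.
So P(the cheque in envelope 1 | the presenter opened envelope 3) = (1/3) / (4/9) = 3/4.

3/4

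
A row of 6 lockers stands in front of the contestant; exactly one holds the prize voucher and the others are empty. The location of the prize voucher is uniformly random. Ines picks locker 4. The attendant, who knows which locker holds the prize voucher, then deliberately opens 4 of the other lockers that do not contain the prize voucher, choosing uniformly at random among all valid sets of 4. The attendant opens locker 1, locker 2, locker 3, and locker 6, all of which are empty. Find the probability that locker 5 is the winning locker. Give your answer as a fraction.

Consider each possible location of the prize voucher in turn.
If it is in any of lockers 1, 2, 3, and 6 (prior 1/6 each): that locker was opened and seen not to hold the prize — ruled out; weight (1/6)·0 = 0 each.
If it is in locker 4 (prior 1/6): the attendant has 5 equally likely choices, so probability 1/5; weight (1/6)·(1/5) = 1/30.
If it is in locker 5 (prior 1/6): the attendant has no choice, probability 1; weight (1/6)·1 = 1/6.
The weights sum to 1/5.
So P(the prize voucher in locker 5 | the attendant opened locker 1, locker 2, locker 3, and locker 6) = (1/6) / (1/5) = 5/6.

5/6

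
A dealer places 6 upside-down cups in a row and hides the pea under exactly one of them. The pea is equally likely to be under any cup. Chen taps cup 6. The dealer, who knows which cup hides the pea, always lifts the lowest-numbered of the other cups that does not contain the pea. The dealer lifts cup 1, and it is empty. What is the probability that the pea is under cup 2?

Apply Bayes' rule, conditioning on where the pea actually is.
If it is under cup 1 (prior 1/6): the dealer opened cup 1, so this case is ruled out; weight (1/6)·0 = 0.
If it is under any of cups 2, 3, 4, 5, and 6 (prior 1/6 each): cup 1 is the lowest-numbered option available, probability 1; weight (1/6)·1 = 1/6 each.
The weights sum to 5/6.
So P(the pea under cup 2 | the dealer opened cup 1) = (1/6) / (5/6) = 1/5.

1/5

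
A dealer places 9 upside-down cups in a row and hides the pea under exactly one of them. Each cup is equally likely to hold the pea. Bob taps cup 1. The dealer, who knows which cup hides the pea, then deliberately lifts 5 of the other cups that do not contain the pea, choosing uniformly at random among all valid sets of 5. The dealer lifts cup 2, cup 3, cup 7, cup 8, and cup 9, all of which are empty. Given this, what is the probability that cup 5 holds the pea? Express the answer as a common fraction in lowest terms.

Apply Bayes' rule, conditioning on where the pea actually is.
If it is under cup 1 (prior 1/9): the dealer has 56 equally likely choices, so probability 1/56; weight (1/9)·(1/56) = 1/504.
If it is under any of cups 2, 3, 7, 8, and 9 (prior 1/9 each): that cup was opened and seen not to hold the prize — ruled out; weight (1/9)·0 = 0 each.
If it is under any of cups 4, 5, and 6 (prior 1/9 each): the dealer has 21 equally likely choices, so probability 1/21; weight (1/9)·(1/21) = 1/189 each.
The weights sum to 1/56.
So P(the pea under cup 5 | the dealer opened cup 2, cup 3, cup 7, cup 8, and cup 9) = (1/189) / (1/56) = 8/27.

8/27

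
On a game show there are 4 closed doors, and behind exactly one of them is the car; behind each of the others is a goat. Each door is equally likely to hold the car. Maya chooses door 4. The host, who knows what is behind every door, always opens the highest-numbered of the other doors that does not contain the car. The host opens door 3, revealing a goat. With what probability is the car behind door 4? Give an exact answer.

1/3

Condition on the true location of the car.
If it is behind any of doors 1, 2, and 4 (prior 1/4 each): door 3 is the highest-numbered option available, probability 1; weight (1/4)·1 = 1/4 each.
If it is behind door 3 (prior 1/4): the host opened door 3, so this case is ruled out; weight (1/4)·0 = 0.
The weights sum to 3/4.
So P(the car behind door 4 | the host opened door 3) = (1/4) / (3/4) = 1/3.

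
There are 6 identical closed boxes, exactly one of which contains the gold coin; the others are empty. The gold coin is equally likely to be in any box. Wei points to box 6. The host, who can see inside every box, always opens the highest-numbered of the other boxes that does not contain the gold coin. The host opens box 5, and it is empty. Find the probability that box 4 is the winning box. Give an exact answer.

1/5

Condition on the true location of the gold coin.
If it is in any of boxes 1, 2, 3, 4, and 6 (prior 1/6 each): box 5 is the highest-numbered option available, probability 1; weight (1/6)·1 = 1/6 each.
If it is in box 5 (prior 1/6): the host opened box 5, so this case is ruled out; weight (1/6)·0 = 0.
The weights sum to 5/6.
So P(the gold coin in box 4 | the host opened box 5) = (1/6) / (5/6) = 1/5.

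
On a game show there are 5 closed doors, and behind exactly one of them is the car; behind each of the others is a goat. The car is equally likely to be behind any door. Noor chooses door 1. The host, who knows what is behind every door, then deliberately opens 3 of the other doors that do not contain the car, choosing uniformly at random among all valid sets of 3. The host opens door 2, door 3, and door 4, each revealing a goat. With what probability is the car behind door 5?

Condition on the true location of the car.
If it is behind door 1 (prior 1/5): the host has 4 equally likely choices, so probability 1/4; weight (1/5)·(1/4) = 1/20.
If it is behind any of doors 2, 3, and 4 (prior 1/5 each): that door was opened and seen not to hold the prize — ruled out; weight (1/5)·0 = 0 each.
If it is behind door 5 (prior 1/5): the host has no choice, probability 1; weight (1/5)·1 = 1/5.
The weights sum to 1/4.
So P(the car behind door 5 | the host opened door 2, door 3, and door 4) = (1/5) / (1/4) = 4/5.

4/5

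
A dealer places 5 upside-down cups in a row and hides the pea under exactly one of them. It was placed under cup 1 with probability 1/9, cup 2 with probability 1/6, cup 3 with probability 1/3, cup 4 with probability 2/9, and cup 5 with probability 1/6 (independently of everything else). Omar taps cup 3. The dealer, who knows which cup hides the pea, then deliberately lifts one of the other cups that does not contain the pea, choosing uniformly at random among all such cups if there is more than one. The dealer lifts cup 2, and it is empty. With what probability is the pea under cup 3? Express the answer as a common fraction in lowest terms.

Consider each possible location of the pea in turn.
If it is under cup 1 (prior 1/9): the dealer has 3 equally likely choices, so probability 1/3; weight (1/9)·(1/3) = 1/27.
If it is under cup 2 (prior 1/6): the dealer opened cup 2, so this case is ruled out; weight (1/6)·0 = 0.
If it is under cup 3 (prior 1/3): the dealer has 4 equally likely choices, so probability 1/4; weight (1/3)·(1/4) = 1/12.
If it is under cup 4 (prior 2/9): the dealer has 3 equally likely choices, so probability 1/3; weight (2/9)·(1/3) = 2/27.
If it is under cup 5 (prior 1/6): the dealer has 3 equally likely choices, so probability 1/3; weight (1/6)·(1/3) = 1/18.
The weights sum to 1/4.
So P(the pea under cup 3 | the dealer opened cup 2) = (1/12) / (1/4) = 1/3.

1/3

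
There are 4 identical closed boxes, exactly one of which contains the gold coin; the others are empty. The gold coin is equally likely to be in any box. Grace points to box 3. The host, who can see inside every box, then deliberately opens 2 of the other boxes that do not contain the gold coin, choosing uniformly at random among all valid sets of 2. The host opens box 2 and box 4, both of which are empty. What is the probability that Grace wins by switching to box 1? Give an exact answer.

3/4

Condition on the true location of the gold coin.
If it is in box 1 (prior 1/4): the host has no choice, probability 1; weight (1/4)·1 = 1/4.
If it is in either of boxes 2 and 4 (prior 1/4 each): that box was opened and seen not to hold the prize — ruled out; weight (1/4)·0 = 0 each.
If it is in box 3 (prior 1/4): the host has 3 equally likely choices, so probability 1/3; weight (1/4)·(1/3) = 1/12.
The weights sum to 1/3.
So P(the gold coin in box 1 | the host opened box 2 and box 4) = (1/4) / (1/3) = 3/4.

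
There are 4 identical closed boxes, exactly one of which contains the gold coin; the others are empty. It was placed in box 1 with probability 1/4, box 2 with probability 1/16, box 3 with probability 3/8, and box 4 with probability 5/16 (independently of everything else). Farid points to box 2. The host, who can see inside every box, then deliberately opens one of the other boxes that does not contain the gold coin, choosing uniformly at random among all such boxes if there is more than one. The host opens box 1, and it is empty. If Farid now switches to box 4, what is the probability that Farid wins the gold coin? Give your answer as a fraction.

Consider each possible location of the gold coin in turn.
If it is in box 1 (prior 1/4): the host opened box 1, so this case is ruled out; weight (1/4)·0 = 0.
If it is in box 2 (prior 1/16): the host has 3 equally likely choices, so probability 1/3; weight (1/16)·(1/3) = 1/48.
If it is in box 3 (prior 3/8): the host has 2 equally likely choices, so probability 1/2; weight (3/8)·(1/2) = 3/16.
If it is in box 4 (prior 5/16): the host has 2 equally likely choices, so probability 1/2; weight (5/16)·(1/2) = 5/32.
The weights sum to 35/96.
So P(the gold coin in box 4 | the host opened box 1) = (5/32) / (35/96) = 3/7.

3/7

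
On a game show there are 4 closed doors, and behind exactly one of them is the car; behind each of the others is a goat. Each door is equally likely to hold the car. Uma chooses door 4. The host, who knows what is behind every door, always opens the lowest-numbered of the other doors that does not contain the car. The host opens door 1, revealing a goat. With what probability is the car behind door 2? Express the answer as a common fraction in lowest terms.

Condition on the true location of the car.
If it is behind door 1 (prior 1/4): the host opened door 1, so this case is ruled out; weight (1/4)·0 = 0.
If it is behind any of doors 2, 3, and 4 (prior 1/4 each): door 1 is the lowest-numbered option available, probability 1; weight (1/4)·1 = 1/4 each.
The weights sum to 3/4.
So P(the car behind door 2 | the host opened door 1) = (1/4) / (3/4) = 1/3.

1/3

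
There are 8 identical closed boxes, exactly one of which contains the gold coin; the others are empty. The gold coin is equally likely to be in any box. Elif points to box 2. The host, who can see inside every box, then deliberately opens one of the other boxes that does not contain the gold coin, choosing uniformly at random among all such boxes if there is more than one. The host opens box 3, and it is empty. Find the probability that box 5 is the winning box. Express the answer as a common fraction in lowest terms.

7/48

Apply Bayes' rule, conditioning on where the gold coin actually is.
If it is in any of boxes 1, 4, 5, 6, 7, and 8 (prior 1/8 each): the host has 6 equally likely choices, so probability 1/6; weight (1/8)·(1/6) = 1/48 each.
If it is in box 2 (prior 1/8): the host has 7 equally likely choices, so probability 1/7; weight (1/8)·(1/7) = 1/56.
If it is in box 3 (prior 1/8): the host opened box 3, so this case is ruled out; weight (1/8)·0 = 0.
The weights sum to 1/7.
So P(the gold coin in box 5 | the host opened box 3) = (1/48) / (1/7) = 7/48.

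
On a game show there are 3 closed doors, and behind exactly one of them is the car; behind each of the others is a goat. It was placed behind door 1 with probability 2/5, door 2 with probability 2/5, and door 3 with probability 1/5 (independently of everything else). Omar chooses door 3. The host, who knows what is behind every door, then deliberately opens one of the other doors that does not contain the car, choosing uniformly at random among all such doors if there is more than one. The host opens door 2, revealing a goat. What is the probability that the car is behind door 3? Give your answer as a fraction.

Apply Bayes' rule, conditioning on where the car actually is.
If it is behind door 1 (prior 2/5): the host has no choice, probability 1; weight (2/5)·1 = 2/5.
If it is behind door 2 (prior 2/5): the host opened door 2, so this case is ruled out; weight (2/5)·0 = 0.
If it is behind door 3 (prior 1/5): the host has 2 equally likely choices, so probability 1/2; weight (1/5)·(1/2) = 1/10.
The weights sum to 1/2.
So P(the car behind door 3 | the host opened door 2) = (1/10) / (1/2) = 1/5.

1/5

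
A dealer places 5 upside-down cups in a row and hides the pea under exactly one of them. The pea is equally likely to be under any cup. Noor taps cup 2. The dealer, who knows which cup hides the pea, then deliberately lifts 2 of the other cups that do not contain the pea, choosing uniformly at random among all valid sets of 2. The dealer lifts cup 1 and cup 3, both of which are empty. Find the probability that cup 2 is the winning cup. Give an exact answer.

Apply Bayes' rule, conditioning on where the pea actually is.
If it is under either of cups 1 and 3 (prior 1/5 each): that cup was opened and seen not to hold the prize — ruled out; weight (1/5)·0 = 0 each.
If it is under cup 2 (prior 1/5): the dealer has 6 equally likely choices, so probability 1/6; weight (1/5)·(1/6) = 1/30.
If it is under either of cups 4 and 5 (prior 1/5 each): the dealer has 3 equally likely choices, so probability 1/3; weight (1/5)·(1/3) = 1/15 each.
The weights sum to 1/6.
So P(the pea under cup 2 | the dealer opened cup 1 and cup 3) = (1/30) / (1/6) = 1/5.

1/5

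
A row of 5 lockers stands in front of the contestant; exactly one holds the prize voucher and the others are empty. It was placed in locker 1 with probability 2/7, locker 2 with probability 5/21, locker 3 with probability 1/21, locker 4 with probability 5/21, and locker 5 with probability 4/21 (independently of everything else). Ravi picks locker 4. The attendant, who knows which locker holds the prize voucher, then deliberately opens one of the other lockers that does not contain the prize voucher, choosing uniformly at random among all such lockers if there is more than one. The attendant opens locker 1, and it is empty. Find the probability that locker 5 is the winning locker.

Apply Bayes' rule, conditioning on where the prize voucher actually is.
If it is in locker 1 (prior 2/7): the attendant opened locker 1, so this case is ruled out; weight (2/7)·0 = 0.
If it is in locker 2 (prior 5/21): the attendant has 3 equally likely choices, so probability 1/3; weight (5/21)·(1/3) = 5/63.
If it is in locker 3 (prior 1/21): the attendant has 3 equally likely choices, so probability 1/3; weight (1/21)·(1/3) = 1/63.
If it is in locker 4 (prior 5/21): the attendant has 4 equally likely choices, so probability 1/4; weight (5/21)·(1/4) = 5/84.
If it is in locker 5 (prior 4/21): the attendant has 3 equally likely choices, so probability 1/3; weight (4/21)·(1/3) = 4/63.
The weights sum to 55/252.
So P(the prize voucher in locker 5 | the attendant opened locker 1) = (4/63) / (55/252) = 16/55.

16/55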